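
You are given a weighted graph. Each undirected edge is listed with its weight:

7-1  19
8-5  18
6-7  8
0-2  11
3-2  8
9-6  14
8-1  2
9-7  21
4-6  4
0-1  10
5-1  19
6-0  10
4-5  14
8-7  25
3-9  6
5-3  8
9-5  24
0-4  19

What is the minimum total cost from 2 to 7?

Running Dijkstra from 2:
2: 0
3: 8  (via 2)
0: 11  (via 2)
9: 14  (via 3)
5: 16  (via 3)
1: 21  (via 0)
6: 21  (via 0)
8: 23  (via 1)
4: 25  (via 6)
7: 29  (via 6)
Shortest route: 2–0–6–7 = 29.

29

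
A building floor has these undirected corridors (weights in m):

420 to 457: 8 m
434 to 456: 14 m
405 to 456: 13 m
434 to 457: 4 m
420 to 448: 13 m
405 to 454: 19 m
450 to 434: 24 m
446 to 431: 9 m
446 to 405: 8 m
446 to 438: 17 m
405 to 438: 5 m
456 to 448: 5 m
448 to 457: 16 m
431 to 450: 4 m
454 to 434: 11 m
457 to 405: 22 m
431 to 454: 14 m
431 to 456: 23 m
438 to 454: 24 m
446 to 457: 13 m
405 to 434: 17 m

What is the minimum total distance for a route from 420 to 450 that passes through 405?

50 m

Best 420 to 405: 420 → 457 → 434 → 405 costing 29
Best 405 to 450: 405 → 446 → 431 → 450 costing 21
Total via 405: 29 + 21 = 50 m.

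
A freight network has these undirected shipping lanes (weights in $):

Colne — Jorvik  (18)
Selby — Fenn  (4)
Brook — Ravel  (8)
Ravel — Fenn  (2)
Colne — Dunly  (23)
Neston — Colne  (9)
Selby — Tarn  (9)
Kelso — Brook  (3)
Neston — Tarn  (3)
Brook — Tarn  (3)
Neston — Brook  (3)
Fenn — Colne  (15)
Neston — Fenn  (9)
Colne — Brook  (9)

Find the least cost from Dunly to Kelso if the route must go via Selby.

$57

Best Dunly to Selby: Dunly–Colne–Fenn–Selby costing 42
Shortest Selby→Kelso: Selby–Tarn–Brook–Kelso = 15
Total via Selby: 42 + 15 = $57.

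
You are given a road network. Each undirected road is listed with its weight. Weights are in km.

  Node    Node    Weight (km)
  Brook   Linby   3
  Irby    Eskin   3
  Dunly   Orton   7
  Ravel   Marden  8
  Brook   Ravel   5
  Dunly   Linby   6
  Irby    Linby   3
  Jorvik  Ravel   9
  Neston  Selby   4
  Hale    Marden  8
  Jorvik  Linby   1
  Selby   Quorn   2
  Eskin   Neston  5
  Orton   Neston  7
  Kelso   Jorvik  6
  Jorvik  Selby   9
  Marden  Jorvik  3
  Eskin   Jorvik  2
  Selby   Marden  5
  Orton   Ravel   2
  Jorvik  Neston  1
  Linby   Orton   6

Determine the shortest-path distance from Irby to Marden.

Enumerating some paths:
Irby - Eskin - Neston - Jorvik - Marden: 3+5+1+3 = 12
Irby - Eskin - Jorvik - Marden: 3+2+3 = 8
Irby - Linby - Jorvik - Marden: 3+1+3 = 7
Cheapest is Irby - Linby - Jorvik - Marden at 7 km.

7 km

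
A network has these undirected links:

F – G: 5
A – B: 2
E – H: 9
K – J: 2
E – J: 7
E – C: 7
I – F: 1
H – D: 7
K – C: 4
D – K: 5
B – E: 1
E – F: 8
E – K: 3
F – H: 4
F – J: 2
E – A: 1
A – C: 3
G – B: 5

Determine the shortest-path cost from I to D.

10

Enumerating some paths:
I → F → H → D: 1+4+7 = 12
I → F → J → K → D: 1+2+2+5 = 10
The minimum is 10 via I → F → J → K → D.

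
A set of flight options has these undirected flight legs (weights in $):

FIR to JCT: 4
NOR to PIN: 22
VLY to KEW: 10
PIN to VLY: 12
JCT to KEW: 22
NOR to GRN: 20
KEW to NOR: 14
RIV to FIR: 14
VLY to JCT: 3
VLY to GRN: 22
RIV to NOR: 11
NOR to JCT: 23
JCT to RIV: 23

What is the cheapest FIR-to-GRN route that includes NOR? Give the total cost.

$45

Shortest FIR→NOR: FIR → RIV → NOR = 25
Shortest NOR→GRN: NOR → GRN = 20
Total via NOR: 25 + 20 = $45.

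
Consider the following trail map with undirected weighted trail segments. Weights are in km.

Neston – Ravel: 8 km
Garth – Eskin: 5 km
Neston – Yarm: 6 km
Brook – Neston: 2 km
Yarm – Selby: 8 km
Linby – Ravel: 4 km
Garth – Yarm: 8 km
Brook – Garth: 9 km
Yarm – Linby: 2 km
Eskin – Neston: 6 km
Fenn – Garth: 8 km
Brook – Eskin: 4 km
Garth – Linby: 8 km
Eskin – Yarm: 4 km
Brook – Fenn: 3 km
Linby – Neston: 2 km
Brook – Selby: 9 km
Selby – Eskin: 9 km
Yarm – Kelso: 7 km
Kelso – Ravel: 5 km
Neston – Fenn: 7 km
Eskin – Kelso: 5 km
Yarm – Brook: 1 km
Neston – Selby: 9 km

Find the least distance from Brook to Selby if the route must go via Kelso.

22 km

Shortest Brook→Kelso: Brook–Yarm–Kelso = 8
Shortest Kelso→Selby: Kelso–Eskin–Selby = 14
Total via Kelso: 8 + 14 = 22 km.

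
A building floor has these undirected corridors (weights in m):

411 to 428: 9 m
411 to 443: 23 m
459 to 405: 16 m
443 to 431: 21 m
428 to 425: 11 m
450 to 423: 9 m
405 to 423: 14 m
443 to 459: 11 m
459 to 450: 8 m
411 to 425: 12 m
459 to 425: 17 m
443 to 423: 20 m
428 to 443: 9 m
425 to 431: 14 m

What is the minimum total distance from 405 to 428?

Enumerating some paths:
405 → 459 → 425 → 428: 16+17+11 = 44
405 → 459 → 443 → 428: 16+11+9 = 36
405 → 423 → 450 → 459 → 443 → 428: 14+9+8+11+9 = 51
405 → 423 → 443 → 428: 14+20+9 = 43
Cheapest is 405 → 459 → 443 → 428 at 36 m.

36 m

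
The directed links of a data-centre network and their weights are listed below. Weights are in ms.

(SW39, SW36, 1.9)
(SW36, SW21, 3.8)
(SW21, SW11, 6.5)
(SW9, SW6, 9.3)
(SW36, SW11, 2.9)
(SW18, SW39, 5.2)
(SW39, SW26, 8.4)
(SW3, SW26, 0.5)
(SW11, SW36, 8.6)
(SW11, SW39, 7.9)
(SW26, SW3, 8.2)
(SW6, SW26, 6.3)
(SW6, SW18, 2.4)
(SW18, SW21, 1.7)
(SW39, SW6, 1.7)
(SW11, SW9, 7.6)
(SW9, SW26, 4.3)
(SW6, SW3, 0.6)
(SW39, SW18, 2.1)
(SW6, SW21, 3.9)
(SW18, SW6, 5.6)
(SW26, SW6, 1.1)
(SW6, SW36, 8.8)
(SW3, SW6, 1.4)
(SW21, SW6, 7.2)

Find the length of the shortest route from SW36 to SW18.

12.9 ms

Candidate routes:
SW36–SW21–SW6–SW18: 3.8+7.2+2.4 = 13.4
SW36–SW11–SW39–SW18: 2.9+7.9+2.1 = 12.9
SW36–SW11–SW39–SW6–SW18: 2.9+7.9+1.7+2.4 = 14.9
The minimum is 12.9 ms via SW36–SW11–SW39–SW18.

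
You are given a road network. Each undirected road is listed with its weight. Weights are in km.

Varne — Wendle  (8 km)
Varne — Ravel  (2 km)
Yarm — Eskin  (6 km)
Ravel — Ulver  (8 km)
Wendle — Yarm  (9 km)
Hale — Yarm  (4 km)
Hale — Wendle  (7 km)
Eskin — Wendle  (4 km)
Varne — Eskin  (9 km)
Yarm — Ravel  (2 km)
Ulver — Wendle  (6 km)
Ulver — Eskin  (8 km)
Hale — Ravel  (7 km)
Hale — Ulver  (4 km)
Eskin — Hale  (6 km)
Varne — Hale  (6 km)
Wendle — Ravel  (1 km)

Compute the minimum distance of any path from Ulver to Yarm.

Running Dijkstra from Ulver:
Ulver: 0
Hale: 4  (via Ulver)
Wendle: 6  (via Ulver)
Ravel: 7  (via Wendle)
Eskin: 8  (via Ulver)
Yarm: 8  (via Hale)
Shortest route: Ulver–Hale–Yarm = 8 km.

8 km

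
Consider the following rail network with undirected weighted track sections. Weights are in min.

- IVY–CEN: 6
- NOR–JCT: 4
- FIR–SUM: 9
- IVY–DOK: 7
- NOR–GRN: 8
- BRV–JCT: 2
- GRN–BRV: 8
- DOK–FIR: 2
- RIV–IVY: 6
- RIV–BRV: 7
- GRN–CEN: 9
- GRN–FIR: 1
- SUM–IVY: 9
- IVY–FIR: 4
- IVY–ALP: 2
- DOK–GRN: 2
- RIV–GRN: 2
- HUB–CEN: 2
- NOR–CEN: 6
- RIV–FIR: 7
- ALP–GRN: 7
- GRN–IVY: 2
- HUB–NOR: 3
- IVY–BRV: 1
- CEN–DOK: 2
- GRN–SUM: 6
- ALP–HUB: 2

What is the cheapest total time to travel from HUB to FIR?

6 min

Compare a few routes:
HUB → CEN → DOK → FIR: 2+2+2 = 6
HUB → ALP → IVY → GRN → FIR: 2+2+2+1 = 7
HUB → CEN → DOK → GRN → FIR: 2+2+2+1 = 7
The minimum is 6 min via HUB → CEN → DOK → FIR.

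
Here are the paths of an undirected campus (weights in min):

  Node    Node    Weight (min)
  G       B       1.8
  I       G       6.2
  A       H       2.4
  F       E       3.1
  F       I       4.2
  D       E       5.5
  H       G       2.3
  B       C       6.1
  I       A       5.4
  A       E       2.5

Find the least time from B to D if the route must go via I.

Shortest B→I: B → G → I = 8
Shortest I→D: I → F → E → D = 12.8
Total via I: 8 + 12.8 = 20.8 min.

20.8 min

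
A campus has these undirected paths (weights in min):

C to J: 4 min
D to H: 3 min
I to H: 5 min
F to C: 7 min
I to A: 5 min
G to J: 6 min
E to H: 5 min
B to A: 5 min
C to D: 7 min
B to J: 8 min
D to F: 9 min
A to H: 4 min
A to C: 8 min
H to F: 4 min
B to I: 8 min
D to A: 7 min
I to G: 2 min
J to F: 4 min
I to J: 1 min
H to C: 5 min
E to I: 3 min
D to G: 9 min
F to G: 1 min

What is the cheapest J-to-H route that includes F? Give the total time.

8 min

Best J to F: J → F costing 4
Best F to H: F → H costing 4
Total via F: 4 + 4 = 8 min.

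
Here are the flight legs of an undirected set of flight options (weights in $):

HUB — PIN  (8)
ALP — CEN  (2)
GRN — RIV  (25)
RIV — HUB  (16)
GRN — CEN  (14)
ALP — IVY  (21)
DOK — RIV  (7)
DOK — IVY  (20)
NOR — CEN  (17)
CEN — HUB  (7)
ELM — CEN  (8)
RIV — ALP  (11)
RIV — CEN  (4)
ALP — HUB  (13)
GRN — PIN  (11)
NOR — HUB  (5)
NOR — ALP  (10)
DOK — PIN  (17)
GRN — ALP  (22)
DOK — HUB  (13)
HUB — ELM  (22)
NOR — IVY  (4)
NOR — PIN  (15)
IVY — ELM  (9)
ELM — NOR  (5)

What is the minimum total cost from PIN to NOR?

Candidate routes:
PIN–HUB–NOR: 8+5 = 13
PIN–NOR: 15 = 15
PIN–HUB–CEN–ELM–NOR: 8+7+8+5 = 28
PIN–HUB–CEN–ALP–NOR: 8+7+2+10 = 27
Cheapest is PIN–HUB–NOR at $13.

$13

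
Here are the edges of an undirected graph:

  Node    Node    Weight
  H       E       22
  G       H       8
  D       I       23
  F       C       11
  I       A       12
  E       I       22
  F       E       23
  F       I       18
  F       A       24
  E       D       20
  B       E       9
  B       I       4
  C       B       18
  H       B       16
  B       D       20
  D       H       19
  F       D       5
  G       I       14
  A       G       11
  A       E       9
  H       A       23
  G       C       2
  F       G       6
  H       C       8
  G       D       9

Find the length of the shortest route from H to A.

Candidate routes:
H → C → G → A: 8+2+11 = 21
H → A: 23 = 23
H → G → A: 8+11 = 19
Cheapest is H → G → A at 19.

19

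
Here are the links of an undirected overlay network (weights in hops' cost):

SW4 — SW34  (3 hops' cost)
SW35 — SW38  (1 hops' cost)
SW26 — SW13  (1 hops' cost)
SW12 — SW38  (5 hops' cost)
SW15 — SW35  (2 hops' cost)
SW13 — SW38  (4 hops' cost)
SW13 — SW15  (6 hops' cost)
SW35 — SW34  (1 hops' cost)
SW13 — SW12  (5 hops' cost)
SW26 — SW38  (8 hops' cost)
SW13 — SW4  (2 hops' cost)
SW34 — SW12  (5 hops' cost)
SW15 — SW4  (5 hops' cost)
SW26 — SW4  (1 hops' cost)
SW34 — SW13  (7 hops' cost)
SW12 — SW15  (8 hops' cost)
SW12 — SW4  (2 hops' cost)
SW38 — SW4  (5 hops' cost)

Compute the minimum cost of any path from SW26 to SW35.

Candidate routes:
SW26 → SW13 → SW38 → SW35: 1+4+1 = 6
SW26 → SW4 → SW34 → SW35: 1+3+1 = 5
SW26 → SW4 → SW38 → SW35: 1+5+1 = 7
SW26 → SW13 → SW4 → SW34 → SW35: 1+2+3+1 = 7
The minimum is 5 hops' cost via SW26 → SW4 → SW34 → SW35.

5 hops' cost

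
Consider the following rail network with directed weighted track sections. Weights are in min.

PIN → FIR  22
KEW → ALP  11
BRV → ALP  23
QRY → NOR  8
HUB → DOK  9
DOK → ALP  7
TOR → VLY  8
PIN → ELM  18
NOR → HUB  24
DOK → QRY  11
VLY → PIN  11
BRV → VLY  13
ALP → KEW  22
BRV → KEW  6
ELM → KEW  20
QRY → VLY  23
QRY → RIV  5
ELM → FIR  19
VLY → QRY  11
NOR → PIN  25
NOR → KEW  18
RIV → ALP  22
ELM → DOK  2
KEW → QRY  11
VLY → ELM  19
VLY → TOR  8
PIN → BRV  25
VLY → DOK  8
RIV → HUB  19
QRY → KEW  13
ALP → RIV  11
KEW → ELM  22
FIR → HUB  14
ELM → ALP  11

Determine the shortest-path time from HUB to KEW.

Running Dijkstra from HUB:
HUB: 0
DOK: 9  (via HUB)
ALP: 16  (via DOK)
QRY: 20  (via DOK)
RIV: 25  (via QRY)
NOR: 28  (via QRY)
KEW: 33  (via QRY)
Shortest route: HUB–DOK–QRY–KEW = 33 min.

33 min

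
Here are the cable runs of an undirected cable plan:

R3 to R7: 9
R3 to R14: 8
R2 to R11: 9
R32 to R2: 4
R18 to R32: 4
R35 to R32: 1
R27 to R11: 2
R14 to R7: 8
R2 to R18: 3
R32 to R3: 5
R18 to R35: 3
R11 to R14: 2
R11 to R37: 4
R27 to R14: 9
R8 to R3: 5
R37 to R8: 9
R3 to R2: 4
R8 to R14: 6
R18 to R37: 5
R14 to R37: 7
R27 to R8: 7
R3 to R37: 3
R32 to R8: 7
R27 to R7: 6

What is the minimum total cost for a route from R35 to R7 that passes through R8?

21

Best R35 to R8: R35 → R32 → R8 costing 8
Shortest R8→R7: R8 → R27 → R7 = 13
Total via R8: 8 + 13 = 21.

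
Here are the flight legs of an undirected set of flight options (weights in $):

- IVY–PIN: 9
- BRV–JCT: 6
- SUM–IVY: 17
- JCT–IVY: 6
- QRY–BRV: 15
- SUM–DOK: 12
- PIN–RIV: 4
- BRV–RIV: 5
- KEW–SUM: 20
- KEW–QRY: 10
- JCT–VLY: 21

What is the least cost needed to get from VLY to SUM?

Candidate routes:
VLY–JCT–BRV–RIV–PIN–IVY–SUM: 21+6+5+4+9+17 = 62
VLY–JCT–IVY–PIN–RIV–BRV–QRY–KEW–SUM: 21+6+9+4+5+15+10+20 = 90
VLY–JCT–IVY–SUM: 21+6+17 = 44
VLY–JCT–BRV–QRY–KEW–SUM: 21+6+15+10+20 = 72
Cheapest is VLY–JCT–IVY–SUM at $44.

$44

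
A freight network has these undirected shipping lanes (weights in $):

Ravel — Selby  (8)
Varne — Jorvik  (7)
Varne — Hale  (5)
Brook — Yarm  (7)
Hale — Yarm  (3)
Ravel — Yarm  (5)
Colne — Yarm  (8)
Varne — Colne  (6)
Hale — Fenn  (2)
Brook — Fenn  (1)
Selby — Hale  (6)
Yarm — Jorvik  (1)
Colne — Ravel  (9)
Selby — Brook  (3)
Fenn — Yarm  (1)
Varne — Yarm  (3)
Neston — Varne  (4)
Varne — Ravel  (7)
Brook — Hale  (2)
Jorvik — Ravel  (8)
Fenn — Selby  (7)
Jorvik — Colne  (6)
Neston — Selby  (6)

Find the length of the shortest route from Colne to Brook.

Enumerating some paths:
Colne - Jorvik - Yarm - Fenn - Brook: 6+1+1+1 = 9
Colne - Yarm - Fenn - Brook: 8+1+1 = 10
Colne - Varne - Yarm - Fenn - Brook: 6+3+1+1 = 11
Cheapest is Colne - Jorvik - Yarm - Fenn - Brook at $9.

$9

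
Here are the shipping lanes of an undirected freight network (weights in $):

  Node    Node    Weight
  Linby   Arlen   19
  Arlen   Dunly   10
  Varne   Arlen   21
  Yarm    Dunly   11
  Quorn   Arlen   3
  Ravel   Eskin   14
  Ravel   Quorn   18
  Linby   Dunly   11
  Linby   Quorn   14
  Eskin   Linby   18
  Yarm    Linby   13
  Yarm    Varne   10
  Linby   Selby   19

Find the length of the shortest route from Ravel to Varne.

$42

Enumerating some paths:
Ravel → Quorn → Arlen → Dunly → Yarm → Varne: 18+3+10+11+10 = 52
Ravel → Quorn → Arlen → Varne: 18+3+21 = 42
Ravel → Eskin → Linby → Yarm → Varne: 14+18+13+10 = 55
The minimum is $42 via Ravel → Quorn → Arlen → Varne.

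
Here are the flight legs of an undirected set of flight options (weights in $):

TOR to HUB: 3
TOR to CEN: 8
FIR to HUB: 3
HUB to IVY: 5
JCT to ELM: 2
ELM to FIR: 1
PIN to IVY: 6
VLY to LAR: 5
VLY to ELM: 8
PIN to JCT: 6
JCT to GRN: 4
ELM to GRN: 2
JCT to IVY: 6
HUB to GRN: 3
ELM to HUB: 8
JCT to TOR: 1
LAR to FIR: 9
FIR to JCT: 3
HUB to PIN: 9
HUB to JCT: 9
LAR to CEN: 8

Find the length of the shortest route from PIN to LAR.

Candidate routes:
PIN–JCT–GRN–ELM–FIR–LAR: 6+4+2+1+9 = 22
PIN–HUB–FIR–LAR: 9+3+9 = 21
PIN–JCT–ELM–VLY–LAR: 6+2+8+5 = 21
PIN–JCT–FIR–LAR: 6+3+9 = 18
The minimum is $18 via PIN–JCT–FIR–LAR.

$18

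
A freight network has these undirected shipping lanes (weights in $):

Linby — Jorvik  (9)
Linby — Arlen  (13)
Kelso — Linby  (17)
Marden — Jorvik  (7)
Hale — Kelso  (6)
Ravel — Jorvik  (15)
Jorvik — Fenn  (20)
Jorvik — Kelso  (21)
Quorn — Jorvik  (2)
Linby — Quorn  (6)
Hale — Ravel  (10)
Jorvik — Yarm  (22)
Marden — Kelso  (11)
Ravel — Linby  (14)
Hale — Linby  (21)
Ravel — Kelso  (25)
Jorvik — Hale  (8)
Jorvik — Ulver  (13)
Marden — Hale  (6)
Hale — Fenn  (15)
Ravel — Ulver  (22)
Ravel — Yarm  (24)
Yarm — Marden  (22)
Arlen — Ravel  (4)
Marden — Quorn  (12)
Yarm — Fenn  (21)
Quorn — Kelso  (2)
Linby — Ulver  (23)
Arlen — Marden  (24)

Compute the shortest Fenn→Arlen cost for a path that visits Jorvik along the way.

Shortest Fenn→Jorvik: Fenn–Jorvik = 20
Best Jorvik to Arlen: Jorvik–Ravel–Arlen costing 19
Total via Jorvik: 20 + 19 = $39.

$39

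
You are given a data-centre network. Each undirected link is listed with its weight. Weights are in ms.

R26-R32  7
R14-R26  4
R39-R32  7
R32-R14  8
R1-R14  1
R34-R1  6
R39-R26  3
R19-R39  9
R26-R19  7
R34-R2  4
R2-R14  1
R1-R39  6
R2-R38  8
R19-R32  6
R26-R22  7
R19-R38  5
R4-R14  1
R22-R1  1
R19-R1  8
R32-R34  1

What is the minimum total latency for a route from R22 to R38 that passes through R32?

Shortest R22→R32: R22–R1–R34–R32 = 8
Shortest R32→R38: R32–R19–R38 = 11
Total via R32: 8 + 11 = 19 ms.

19 ms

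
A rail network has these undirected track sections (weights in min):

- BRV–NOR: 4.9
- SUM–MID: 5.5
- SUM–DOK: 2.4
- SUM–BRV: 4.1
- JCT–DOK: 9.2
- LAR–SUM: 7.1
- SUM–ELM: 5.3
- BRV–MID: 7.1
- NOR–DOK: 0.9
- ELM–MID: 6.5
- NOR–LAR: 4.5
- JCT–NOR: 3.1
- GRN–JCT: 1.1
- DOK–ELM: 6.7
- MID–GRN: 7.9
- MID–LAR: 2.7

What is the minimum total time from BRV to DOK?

Enumerating some paths:
BRV–NOR–DOK: 4.9+0.9 = 5.8
BRV–SUM–DOK: 4.1+2.4 = 6.5
The minimum is 5.8 min via BRV–NOR–DOK.

5.8 min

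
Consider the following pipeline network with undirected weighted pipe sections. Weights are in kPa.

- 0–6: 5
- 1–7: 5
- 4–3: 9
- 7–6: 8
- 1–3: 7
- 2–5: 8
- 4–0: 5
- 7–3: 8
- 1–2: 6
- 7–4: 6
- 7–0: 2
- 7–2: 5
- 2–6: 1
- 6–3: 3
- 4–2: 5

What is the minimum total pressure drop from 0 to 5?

Candidate routes:
0–6–2–5: 5+1+8 = 14
0–7–2–5: 2+5+8 = 15
Cheapest is 0–6–2–5 at 14 kPa.

14 kPa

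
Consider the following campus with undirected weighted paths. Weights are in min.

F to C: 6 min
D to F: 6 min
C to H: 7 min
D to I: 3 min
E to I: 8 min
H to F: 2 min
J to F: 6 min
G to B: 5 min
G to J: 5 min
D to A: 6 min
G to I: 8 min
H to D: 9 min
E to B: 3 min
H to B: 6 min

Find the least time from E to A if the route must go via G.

Shortest E→G: E–B–G = 8
Shortest G→A: G–I–D–A = 17
Total via G: 8 + 17 = 25 min.

25 min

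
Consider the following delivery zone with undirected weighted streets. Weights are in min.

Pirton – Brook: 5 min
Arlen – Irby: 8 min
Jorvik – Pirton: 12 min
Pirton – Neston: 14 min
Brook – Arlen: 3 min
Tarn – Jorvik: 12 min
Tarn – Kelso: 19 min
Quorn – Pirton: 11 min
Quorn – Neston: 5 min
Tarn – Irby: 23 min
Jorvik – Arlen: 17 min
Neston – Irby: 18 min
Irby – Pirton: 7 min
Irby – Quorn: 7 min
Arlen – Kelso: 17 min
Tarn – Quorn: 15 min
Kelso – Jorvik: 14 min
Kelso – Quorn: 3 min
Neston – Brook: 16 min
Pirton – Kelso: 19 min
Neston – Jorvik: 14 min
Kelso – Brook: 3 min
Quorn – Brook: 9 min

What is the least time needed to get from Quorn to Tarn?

15 min

Enumerating some paths:
Quorn → Kelso → Tarn: 3+19 = 22
Quorn → Tarn: 15 = 15
Cheapest is Quorn → Tarn at 15 min.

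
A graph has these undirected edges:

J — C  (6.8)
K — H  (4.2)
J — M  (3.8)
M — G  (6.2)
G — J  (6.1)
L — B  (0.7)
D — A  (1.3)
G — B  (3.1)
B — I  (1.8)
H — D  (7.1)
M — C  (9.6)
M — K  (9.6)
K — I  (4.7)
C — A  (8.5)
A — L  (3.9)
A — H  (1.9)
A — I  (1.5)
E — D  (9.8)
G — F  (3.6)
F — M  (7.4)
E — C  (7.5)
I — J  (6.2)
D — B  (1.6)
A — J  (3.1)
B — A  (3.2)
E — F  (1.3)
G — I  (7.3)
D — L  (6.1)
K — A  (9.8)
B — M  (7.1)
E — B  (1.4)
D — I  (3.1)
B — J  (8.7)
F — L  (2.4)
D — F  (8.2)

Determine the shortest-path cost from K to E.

Shortest distances from K:
K: 0
H: 4.2  (via K)
I: 4.7  (via K)
A: 6.1  (via H)
B: 6.5  (via I)
L: 7.2  (via B)
D: 7.4  (via A)
E: 7.9  (via B)
Shortest route: K → I → B → E = 7.9.

7.9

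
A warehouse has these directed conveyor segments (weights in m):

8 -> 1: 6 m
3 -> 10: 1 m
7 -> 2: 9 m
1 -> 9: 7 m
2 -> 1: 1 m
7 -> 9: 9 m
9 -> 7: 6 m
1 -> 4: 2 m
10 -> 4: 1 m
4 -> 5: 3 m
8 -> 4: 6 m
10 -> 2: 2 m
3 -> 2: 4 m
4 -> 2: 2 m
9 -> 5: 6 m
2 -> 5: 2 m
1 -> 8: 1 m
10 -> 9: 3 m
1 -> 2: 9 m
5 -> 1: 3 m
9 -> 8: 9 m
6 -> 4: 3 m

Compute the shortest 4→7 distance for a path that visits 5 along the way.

Best 4 to 5: 4 → 5 costing 3
Best 5 to 7: 5 → 1 → 9 → 7 costing 16
Total via 5: 3 + 16 = 19 m.

19 m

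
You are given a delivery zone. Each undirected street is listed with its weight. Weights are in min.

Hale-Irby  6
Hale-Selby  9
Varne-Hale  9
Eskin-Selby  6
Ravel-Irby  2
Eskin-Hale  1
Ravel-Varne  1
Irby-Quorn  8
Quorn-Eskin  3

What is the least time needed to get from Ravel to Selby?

15 min

Settle nodes by increasing distance from Ravel:
Ravel: 0
Varne: 1  (via Ravel)
Irby: 2  (via Ravel)
Hale: 8  (via Irby)
Eskin: 9  (via Hale)
Quorn: 10  (via Irby)
Selby: 15  (via Eskin)
Shortest route: Ravel → Irby → Hale → Eskin → Selby = 15 min.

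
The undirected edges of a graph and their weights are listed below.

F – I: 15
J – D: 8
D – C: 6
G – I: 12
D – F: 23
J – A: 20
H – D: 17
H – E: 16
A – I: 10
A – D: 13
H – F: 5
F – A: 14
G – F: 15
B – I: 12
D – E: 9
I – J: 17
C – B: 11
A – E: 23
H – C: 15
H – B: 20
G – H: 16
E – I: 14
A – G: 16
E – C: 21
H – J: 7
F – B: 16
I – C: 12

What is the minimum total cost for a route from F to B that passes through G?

39

Shortest F→G: F–G = 15
Shortest G→B: G–I–B = 24
Total via G: 15 + 24 = 39.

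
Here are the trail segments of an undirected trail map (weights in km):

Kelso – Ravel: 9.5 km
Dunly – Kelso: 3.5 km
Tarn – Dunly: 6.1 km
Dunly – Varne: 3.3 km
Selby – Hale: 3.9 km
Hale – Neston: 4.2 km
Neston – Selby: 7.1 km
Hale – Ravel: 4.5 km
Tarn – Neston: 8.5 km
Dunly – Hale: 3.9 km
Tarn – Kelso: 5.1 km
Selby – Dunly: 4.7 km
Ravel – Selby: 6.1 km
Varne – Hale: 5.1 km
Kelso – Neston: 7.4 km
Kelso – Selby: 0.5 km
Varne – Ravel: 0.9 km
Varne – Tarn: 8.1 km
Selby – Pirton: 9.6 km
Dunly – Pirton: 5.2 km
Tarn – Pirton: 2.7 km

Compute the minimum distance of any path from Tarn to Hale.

Candidate routes:
Tarn → Dunly → Hale: 6.1+3.9 = 10
Tarn → Kelso → Selby → Hale: 5.1+0.5+3.9 = 9.5
Cheapest is Tarn → Kelso → Selby → Hale at 9.5 km.

9.5 km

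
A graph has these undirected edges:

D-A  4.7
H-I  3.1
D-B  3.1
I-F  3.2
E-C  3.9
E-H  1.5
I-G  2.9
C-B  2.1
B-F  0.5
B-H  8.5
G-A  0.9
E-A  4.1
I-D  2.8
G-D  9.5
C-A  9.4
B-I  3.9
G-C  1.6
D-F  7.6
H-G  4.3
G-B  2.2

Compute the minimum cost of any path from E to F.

6.5

Candidate routes:
E → H → I → F: 1.5+3.1+3.2 = 7.8
E → A → G → B → F: 4.1+0.9+2.2+0.5 = 7.7
E → C → B → F: 3.9+2.1+0.5 = 6.5
The minimum is 6.5 via E → C → B → F.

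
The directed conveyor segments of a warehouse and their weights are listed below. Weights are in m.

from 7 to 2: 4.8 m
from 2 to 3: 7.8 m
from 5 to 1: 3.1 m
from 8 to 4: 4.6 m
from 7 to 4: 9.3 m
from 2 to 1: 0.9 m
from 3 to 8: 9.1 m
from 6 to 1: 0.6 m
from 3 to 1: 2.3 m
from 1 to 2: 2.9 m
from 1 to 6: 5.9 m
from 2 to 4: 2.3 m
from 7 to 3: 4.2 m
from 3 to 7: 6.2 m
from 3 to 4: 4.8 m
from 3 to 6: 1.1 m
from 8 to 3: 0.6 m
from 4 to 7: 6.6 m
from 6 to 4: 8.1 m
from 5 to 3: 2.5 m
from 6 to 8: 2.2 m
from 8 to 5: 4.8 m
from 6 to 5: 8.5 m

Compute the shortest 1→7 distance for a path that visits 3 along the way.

14.9 m

Best 1 to 3: 1 → 6 → 8 → 3 costing 8.7
Best 3 to 7: 3 → 7 costing 6.2
Total via 3: 8.7 + 6.2 = 14.9 m.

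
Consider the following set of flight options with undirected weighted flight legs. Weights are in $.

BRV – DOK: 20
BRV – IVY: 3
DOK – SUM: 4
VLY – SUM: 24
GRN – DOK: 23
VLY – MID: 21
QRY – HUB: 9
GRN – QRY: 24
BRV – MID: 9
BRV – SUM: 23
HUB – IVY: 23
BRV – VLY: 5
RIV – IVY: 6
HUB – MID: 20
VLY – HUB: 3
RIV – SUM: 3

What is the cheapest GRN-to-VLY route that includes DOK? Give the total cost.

$44

Best GRN to DOK: GRN–DOK costing 23
Best DOK to VLY: DOK–SUM–RIV–IVY–BRV–VLY costing 21
Total via DOK: 23 + 21 = $44.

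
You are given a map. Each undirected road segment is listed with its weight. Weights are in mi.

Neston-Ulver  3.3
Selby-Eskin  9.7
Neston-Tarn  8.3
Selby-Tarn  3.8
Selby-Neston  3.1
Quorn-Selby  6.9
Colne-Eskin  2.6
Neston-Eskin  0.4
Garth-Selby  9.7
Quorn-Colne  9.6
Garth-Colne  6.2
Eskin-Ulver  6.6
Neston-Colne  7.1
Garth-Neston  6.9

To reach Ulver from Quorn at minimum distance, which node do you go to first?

Selby

Enumerating some paths:
Quorn–Colne–Eskin–Neston–Ulver: 9.6+2.6+0.4+3.3 = 15.9
Quorn–Selby–Neston–Eskin–Ulver: 6.9+3.1+0.4+6.6 = 17
Quorn–Selby–Neston–Ulver: 6.9+3.1+3.3 = 13.3
The minimum is 13.3 mi via Quorn–Selby–Neston–Ulver.
So from Quorn the first move is to Selby.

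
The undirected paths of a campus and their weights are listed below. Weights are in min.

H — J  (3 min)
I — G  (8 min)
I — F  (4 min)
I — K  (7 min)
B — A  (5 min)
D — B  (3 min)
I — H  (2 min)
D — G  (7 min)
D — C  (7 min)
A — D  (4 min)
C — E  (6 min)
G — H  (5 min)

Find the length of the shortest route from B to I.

17 min

Compare a few routes:
B - A - D - G - H - I: 5+4+7+5+2 = 23
B - D - G - I: 3+7+8 = 18
B - D - G - H - I: 3+7+5+2 = 17
Cheapest is B - D - G - H - I at 17 min.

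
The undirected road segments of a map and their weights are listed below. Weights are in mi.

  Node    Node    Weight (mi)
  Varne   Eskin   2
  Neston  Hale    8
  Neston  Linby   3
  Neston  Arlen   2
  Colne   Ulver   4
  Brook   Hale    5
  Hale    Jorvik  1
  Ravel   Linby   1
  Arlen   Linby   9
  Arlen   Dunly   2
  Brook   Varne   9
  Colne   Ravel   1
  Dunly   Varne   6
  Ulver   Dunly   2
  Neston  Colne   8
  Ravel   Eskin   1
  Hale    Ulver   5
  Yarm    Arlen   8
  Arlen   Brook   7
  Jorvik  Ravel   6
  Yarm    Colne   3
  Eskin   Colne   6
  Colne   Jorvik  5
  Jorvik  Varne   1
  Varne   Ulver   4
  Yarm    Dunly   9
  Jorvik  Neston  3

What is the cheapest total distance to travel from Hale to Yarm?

Enumerating some paths:
Hale → Jorvik → Colne → Yarm: 1+5+3 = 9
Hale → Jorvik → Ravel → Colne → Yarm: 1+6+1+3 = 11
Cheapest is Hale → Jorvik → Colne → Yarm at 9 mi.

9 mi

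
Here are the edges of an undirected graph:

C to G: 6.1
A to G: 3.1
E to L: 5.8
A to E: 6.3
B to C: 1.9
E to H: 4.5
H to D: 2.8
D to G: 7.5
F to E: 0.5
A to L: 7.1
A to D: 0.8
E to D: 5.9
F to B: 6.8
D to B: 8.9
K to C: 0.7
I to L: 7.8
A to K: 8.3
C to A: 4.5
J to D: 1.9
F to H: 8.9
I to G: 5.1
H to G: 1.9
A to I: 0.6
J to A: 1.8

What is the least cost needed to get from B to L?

13.1

Running Dijkstra from B:
B: 0
C: 1.9  (via B)
K: 2.6  (via C)
A: 6.4  (via C)
F: 6.8  (via B)
I: 7  (via A)
D: 7.2  (via A)
E: 7.3  (via F)
G: 8  (via C)
J: 8.2  (via A)
H: 9.9  (via G)
L: 13.1  (via E)
Shortest route: B–F–E–L = 13.1.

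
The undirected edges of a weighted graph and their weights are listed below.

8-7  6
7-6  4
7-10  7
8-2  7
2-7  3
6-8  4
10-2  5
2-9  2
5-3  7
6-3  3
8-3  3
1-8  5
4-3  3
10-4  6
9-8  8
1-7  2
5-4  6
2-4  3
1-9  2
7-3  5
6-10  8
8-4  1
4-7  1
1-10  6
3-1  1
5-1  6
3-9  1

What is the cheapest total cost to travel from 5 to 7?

7

Shortest distances from 5:
5: 0
1: 6  (via 5)
4: 6  (via 5)
3: 7  (via 5)
7: 7  (via 4)
Shortest route: 5 → 4 → 7 = 7.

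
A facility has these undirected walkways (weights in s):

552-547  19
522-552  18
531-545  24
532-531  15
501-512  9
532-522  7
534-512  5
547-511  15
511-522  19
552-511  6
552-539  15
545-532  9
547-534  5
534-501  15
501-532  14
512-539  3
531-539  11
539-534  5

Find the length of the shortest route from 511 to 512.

Enumerating some paths:
511 - 552 - 539 - 512: 6+15+3 = 24
511 - 547 - 534 - 512: 15+5+5 = 25
The minimum is 24 s via 511 - 552 - 539 - 512.

24 s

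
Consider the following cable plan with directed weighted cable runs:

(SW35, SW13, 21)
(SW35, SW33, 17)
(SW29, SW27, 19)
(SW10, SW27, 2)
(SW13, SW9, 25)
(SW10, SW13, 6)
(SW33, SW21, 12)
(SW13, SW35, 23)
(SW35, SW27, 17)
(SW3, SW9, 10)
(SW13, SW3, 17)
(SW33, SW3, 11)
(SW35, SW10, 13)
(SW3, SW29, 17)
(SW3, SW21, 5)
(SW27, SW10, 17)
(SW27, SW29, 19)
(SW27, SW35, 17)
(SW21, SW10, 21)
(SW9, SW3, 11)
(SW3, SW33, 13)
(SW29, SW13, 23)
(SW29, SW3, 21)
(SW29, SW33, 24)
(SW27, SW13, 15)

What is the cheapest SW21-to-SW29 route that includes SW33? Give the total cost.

85

Shortest SW21→SW33: SW21–SW10–SW27–SW35–SW33 = 57
Best SW33 to SW29: SW33–SW3–SW29 costing 28
Total via SW33: 57 + 28 = 85.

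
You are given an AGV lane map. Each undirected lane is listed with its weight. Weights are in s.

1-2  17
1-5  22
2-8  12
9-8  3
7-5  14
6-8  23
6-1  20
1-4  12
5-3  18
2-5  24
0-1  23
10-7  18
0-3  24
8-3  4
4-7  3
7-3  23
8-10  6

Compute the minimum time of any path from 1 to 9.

32 s

Running Dijkstra from 1:
1: 0
4: 12  (via 1)
7: 15  (via 4)
2: 17  (via 1)
6: 20  (via 1)
5: 22  (via 1)
0: 23  (via 1)
8: 29  (via 2)
9: 32  (via 8)
Shortest route: 1–2–8–9 = 32 s.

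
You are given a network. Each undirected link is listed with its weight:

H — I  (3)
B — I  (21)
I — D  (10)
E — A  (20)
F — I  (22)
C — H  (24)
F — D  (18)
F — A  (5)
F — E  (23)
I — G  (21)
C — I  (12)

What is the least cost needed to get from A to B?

48

Candidate routes:
A - F - D - I - B: 5+18+10+21 = 54
A - E - F - I - B: 20+23+22+21 = 86
A - E - F - D - I - B: 20+23+18+10+21 = 92
A - F - I - B: 5+22+21 = 48
Cheapest is A - F - I - B at 48.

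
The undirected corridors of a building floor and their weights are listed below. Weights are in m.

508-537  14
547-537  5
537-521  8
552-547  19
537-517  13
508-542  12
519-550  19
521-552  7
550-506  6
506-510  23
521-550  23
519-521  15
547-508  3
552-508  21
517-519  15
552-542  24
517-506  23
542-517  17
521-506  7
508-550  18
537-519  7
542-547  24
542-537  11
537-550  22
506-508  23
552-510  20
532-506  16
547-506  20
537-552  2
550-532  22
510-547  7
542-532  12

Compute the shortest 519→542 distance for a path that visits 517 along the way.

32 m

Best 519 to 517: 519 → 517 costing 15
Shortest 517→542: 517 → 542 = 17
Total via 517: 15 + 17 = 32 m.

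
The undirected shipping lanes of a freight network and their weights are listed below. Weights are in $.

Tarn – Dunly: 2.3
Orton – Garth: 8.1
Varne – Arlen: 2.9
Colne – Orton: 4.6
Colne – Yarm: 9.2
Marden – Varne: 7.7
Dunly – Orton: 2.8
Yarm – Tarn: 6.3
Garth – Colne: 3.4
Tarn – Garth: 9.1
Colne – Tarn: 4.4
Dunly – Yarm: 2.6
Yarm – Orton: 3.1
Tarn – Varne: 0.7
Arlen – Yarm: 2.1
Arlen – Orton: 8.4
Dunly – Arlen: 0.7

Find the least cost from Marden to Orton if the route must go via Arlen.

Best Marden to Arlen: Marden → Varne → Arlen costing 10.6
Shortest Arlen→Orton: Arlen → Dunly → Orton = 3.5
Total via Arlen: 10.6 + 3.5 = $14.1.

$14.1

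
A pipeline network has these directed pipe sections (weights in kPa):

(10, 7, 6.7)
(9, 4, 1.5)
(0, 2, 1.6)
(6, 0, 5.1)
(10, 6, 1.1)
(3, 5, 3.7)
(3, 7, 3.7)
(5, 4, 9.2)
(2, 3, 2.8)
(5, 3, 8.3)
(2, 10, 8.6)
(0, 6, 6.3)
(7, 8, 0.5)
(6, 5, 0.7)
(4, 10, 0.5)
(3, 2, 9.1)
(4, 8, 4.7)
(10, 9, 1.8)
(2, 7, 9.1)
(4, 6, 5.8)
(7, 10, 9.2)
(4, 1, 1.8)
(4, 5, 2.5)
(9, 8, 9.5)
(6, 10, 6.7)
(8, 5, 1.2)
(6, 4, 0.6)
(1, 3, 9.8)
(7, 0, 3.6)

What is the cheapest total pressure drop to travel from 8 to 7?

13.2 kPa

Settle nodes by increasing distance from 8:
8: 0
5: 1.2  (via 8)
3: 9.5  (via 5)
4: 10.4  (via 5)
10: 10.9  (via 4)
6: 12  (via 10)
1: 12.2  (via 4)
9: 12.7  (via 10)
7: 13.2  (via 3)
Shortest route: 8–5–3–7 = 13.2 kPa.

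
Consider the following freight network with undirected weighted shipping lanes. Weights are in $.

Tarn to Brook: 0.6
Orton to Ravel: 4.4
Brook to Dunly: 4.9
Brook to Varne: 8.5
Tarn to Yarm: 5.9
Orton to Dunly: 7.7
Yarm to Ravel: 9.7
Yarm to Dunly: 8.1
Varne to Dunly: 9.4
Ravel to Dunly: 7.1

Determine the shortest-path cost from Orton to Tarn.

Shortest distances from Orton:
Orton: 0
Ravel: 4.4  (via Orton)
Dunly: 7.7  (via Orton)
Brook: 12.6  (via Dunly)
Tarn: 13.2  (via Brook)
Shortest route: Orton → Dunly → Brook → Tarn = $13.2.

$13.2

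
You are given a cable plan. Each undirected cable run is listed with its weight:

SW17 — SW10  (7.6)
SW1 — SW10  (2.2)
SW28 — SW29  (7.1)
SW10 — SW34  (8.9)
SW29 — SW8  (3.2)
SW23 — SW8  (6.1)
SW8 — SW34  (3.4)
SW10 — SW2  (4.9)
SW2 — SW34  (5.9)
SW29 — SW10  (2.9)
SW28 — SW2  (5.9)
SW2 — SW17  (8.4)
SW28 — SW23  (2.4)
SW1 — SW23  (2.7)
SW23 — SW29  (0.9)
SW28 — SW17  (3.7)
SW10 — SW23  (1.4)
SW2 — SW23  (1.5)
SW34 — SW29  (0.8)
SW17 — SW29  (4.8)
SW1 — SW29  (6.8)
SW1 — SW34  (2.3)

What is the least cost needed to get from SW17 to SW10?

7.1

Compare a few routes:
SW17–SW10: 7.6 = 7.6
SW17–SW28–SW23–SW10: 3.7+2.4+1.4 = 7.5
SW17–SW29–SW23–SW10: 4.8+0.9+1.4 = 7.1
The minimum is 7.1 via SW17–SW29–SW23–SW10.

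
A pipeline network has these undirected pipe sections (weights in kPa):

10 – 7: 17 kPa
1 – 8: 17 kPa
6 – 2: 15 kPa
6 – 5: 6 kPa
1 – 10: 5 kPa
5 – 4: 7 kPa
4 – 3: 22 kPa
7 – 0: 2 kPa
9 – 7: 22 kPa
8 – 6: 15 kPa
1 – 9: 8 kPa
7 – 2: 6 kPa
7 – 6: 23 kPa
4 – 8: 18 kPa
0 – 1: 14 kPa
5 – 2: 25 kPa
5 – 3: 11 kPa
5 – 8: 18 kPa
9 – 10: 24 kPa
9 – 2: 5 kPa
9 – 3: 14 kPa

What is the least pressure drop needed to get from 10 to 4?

Enumerating some paths:
10 - 1 - 9 - 3 - 5 - 4: 5+8+14+11+7 = 45
10 - 1 - 8 - 4: 5+17+18 = 40
Cheapest is 10 - 1 - 8 - 4 at 40 kPa.

40 kPa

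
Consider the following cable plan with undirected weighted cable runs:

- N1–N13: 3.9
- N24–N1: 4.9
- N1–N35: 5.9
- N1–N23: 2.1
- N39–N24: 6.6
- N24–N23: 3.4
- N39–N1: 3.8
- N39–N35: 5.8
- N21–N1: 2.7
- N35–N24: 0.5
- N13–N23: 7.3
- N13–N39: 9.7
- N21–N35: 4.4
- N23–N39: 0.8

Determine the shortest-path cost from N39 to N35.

4.7

Settle nodes by increasing distance from N39:
N39: 0
N23: 0.8  (via N39)
N1: 2.9  (via N23)
N24: 4.2  (via N23)
N35: 4.7  (via N24)
Shortest route: N39–N23–N24–N35 = 4.7.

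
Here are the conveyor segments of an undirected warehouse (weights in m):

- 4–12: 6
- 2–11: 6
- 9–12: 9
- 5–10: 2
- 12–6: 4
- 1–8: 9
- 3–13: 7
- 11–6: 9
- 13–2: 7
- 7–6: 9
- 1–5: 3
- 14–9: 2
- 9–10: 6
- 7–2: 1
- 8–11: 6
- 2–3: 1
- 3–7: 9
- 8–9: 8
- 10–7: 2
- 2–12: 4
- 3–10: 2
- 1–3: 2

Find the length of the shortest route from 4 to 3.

11 m

Running Dijkstra from 4:
4: 0
12: 6  (via 4)
2: 10  (via 12)
6: 10  (via 12)
3: 11  (via 2)
Shortest route: 4–12–2–3 = 11 m.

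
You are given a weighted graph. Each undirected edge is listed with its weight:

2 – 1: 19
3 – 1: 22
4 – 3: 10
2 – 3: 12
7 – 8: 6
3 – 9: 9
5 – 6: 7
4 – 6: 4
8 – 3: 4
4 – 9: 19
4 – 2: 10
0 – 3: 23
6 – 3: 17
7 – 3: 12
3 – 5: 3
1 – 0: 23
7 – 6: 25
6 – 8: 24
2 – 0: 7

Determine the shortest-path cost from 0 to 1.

23

Candidate routes:
0 → 2 → 1: 7+19 = 26
0 → 1: 23 = 23
The minimum is 23 via 0 → 1.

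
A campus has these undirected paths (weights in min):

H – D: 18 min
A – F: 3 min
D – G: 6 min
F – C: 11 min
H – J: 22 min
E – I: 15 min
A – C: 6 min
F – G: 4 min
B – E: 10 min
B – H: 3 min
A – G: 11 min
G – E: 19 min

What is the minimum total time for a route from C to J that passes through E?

67 min

Best C to E: C → A → F → G → E costing 32
Shortest E→J: E → B → H → J = 35
Total via E: 32 + 35 = 67 min.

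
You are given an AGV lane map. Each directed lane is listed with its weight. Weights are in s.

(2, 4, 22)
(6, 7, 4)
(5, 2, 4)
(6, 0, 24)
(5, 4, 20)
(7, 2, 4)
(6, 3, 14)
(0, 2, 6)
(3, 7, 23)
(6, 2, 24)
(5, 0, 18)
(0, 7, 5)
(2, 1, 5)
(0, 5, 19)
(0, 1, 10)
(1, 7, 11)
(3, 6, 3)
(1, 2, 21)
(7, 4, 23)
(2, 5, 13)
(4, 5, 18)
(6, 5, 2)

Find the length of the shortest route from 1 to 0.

Running Dijkstra from 1:
1: 0
7: 11  (via 1)
2: 15  (via 7)
5: 28  (via 2)
4: 34  (via 7)
0: 46  (via 5)
Shortest route: 1 → 7 → 2 → 5 → 0 = 46 s.

46 s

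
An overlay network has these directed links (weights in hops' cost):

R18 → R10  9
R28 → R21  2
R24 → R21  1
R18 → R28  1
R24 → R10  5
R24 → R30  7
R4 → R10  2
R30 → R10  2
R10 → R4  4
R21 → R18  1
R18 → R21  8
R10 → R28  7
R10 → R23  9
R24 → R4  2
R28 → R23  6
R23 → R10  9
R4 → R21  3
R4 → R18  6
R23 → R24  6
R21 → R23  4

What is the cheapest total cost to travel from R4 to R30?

Candidate routes:
R4 → R21 → R18 → R28 → R23 → R24 → R30: 3+1+1+6+6+7 = 24
R4 → R21 → R23 → R24 → R30: 3+4+6+7 = 20
R4 → R10 → R23 → R24 → R30: 2+9+6+7 = 24
The minimum is 20 hops' cost via R4 → R21 → R23 → R24 → R30.

20 hops' cost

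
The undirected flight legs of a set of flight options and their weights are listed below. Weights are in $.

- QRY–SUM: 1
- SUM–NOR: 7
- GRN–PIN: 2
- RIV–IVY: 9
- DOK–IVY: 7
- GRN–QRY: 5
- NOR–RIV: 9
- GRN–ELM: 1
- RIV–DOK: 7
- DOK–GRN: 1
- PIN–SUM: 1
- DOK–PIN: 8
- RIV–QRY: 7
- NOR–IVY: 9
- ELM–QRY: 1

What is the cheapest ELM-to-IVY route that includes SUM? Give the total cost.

$13

Best ELM to SUM: ELM–QRY–SUM costing 2
Shortest SUM→IVY: SUM–PIN–GRN–DOK–IVY = 11
Total via SUM: 2 + 11 = $13.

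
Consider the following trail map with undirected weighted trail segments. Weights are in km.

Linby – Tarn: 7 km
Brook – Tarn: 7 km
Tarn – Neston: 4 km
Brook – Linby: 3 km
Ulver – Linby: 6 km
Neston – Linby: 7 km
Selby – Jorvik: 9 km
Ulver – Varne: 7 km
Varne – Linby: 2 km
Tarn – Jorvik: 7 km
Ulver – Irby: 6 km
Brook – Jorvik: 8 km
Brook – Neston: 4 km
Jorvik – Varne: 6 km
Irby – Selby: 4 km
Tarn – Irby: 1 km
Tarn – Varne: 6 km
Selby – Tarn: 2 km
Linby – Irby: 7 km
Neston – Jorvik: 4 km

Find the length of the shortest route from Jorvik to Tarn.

Compare a few routes:
Jorvik–Neston–Tarn: 4+4 = 8
Jorvik–Varne–Tarn: 6+6 = 12
Jorvik–Selby–Tarn: 9+2 = 11
Jorvik–Tarn: 7 = 7
Cheapest is Jorvik–Tarn at 7 km.

7 km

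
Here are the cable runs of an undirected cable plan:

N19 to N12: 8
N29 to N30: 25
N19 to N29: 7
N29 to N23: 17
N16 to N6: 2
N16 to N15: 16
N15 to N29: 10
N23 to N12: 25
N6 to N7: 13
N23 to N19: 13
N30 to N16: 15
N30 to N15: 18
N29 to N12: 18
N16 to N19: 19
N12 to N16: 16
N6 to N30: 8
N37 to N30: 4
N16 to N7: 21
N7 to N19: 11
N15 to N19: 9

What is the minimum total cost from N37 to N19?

Running Dijkstra from N37:
N37: 0
N30: 4  (via N37)
N6: 12  (via N30)
N16: 14  (via N6)
N15: 22  (via N30)
N7: 25  (via N6)
N29: 29  (via N30)
N12: 30  (via N16)
N19: 31  (via N15)
Shortest route: N37–N30–N15–N19 = 31.

31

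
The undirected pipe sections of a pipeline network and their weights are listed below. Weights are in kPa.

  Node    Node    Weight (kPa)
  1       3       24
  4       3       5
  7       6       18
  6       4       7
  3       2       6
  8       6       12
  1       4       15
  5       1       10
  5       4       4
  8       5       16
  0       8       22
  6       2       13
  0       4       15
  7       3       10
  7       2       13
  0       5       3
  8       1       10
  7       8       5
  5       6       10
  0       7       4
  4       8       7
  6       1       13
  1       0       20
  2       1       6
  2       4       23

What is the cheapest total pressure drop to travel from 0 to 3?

12 kPa

Settle nodes by increasing distance from 0:
0: 0
5: 3  (via 0)
7: 4  (via 0)
4: 7  (via 5)
8: 9  (via 7)
3: 12  (via 4)
Shortest route: 0–5–4–3 = 12 kPa.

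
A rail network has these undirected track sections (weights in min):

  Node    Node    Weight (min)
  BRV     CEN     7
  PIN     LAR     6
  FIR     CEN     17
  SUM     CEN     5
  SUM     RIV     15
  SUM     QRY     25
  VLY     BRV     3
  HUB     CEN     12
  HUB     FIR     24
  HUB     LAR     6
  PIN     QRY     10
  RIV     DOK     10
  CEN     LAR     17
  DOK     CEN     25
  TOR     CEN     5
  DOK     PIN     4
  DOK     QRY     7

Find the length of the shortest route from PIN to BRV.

Enumerating some paths:
PIN → LAR → CEN → BRV: 6+17+7 = 30
PIN → DOK → CEN → BRV: 4+25+7 = 36
PIN → LAR → HUB → CEN → BRV: 6+6+12+7 = 31
Cheapest is PIN → LAR → CEN → BRV at 30 min.

30 min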